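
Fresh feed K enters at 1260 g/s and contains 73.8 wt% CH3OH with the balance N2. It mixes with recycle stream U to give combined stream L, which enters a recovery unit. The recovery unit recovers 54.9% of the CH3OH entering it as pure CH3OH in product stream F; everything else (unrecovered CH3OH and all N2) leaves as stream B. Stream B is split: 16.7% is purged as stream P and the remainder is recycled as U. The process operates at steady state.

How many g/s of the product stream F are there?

CH3OH in L: m_A = 1260×0.738 + (1−0.167)·(1−0.549)·m_A, so m_A = 929.88/0.6243 = 1489.4 g/s.
Product F = 0.549×1489.4 = 817.7 g/s.

817.7 g/s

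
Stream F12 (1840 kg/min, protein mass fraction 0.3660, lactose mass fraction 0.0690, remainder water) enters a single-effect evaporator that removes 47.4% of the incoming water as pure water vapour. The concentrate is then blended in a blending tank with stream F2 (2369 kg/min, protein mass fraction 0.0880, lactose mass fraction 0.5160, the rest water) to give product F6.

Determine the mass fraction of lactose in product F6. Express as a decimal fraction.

Vapour removed = 0.474×0.565×1840 = 492.77 kg/min; concentrate = 1347.2 kg/min.
lactose reaching the mixer = 126.96 (from concentrate) + 2369×0.516 = 1349.4 kg/min.
Product flow = 1347.2 + 2369 = 3716.2 kg/min; lactose fraction = 0.3631.

0.3631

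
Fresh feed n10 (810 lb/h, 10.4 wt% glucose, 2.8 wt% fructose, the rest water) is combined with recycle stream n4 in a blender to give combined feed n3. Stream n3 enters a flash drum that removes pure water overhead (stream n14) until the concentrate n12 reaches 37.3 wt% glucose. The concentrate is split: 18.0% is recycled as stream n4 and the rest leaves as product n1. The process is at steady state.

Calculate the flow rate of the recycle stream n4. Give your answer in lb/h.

49.58 lb/h

Overall glucose balance (none leaves overhead): glucose in fresh feed = glucose in product, i.e. 810×0.104 = (1−0.180)·n12·0.373.
n12 = 84.24/(0.373×0.820) = 275.42 lb/h.
Recycle n4 = 0.180×275.42 = 49.576 lb/h.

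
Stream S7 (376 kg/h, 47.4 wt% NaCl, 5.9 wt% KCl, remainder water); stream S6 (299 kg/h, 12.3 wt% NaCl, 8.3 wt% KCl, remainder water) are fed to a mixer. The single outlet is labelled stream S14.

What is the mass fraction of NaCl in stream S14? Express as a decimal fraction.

0.3185

Total flow out = 376 + 299 = 675 kg/h.
NaCl in = 376×0.474 + 299×0.123 = 215 kg/h.
NaCl mass fraction in S14 = 215/675 = 0.3185.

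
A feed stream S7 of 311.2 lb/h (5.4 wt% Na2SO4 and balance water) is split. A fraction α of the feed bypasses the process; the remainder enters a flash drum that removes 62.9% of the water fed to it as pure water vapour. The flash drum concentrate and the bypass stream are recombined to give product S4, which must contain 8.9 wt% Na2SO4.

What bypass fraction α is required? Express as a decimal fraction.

All 311.2×0.054 = 16.805 lb/h of Na2SO4 reaches S4, so S4 = 16.805/0.089 = 188.82 lb/h and vapour = 122.38 lb/h.
The evaporator receives (1−α)·311.2 of feed at 0.946 water and removes 0.629 of that water:
0.629×0.946×(1−α)×311.2 = 122.38
(1−α) = 122.38/185.17 = 0.6609;  α = 0.3391.

0.339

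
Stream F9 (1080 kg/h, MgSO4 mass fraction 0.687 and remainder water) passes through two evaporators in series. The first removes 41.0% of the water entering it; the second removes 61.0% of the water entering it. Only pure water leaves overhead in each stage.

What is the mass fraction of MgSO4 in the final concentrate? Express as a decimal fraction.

water in feed = 1080×0.313 = 338.04 kg/h.
After stage 1: water left = (1−0.410)×338.04 = 199.44; stream total = 941.4 kg/h.
After stage 2: water left = (1−0.610)×199.44 = 77.783; final concentrate = 819.74 kg/h.
MgSO4 fraction = 741.96/819.74 = 0.905.

0.905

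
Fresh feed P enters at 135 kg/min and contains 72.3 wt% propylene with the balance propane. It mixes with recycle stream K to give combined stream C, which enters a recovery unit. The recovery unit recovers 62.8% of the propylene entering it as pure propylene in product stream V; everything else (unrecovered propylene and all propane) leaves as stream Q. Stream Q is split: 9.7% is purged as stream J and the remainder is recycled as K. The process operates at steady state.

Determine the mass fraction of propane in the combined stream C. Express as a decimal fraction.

0.724

propane enters only via P and leaves only via the purge: 135×0.277 = 0.097×(propane in Q), and the recovery unit passes all propane, so propane in C = propane in Q = 385.52 kg/min.
propylene in C: m_A = 135×0.723 + (1−0.097)·(1−0.628)·m_A, so m_A = 97.605/0.6641 = 146.98 kg/min.
C = 146.98 + 385.52 = 532.49 kg/min.
propane fraction in C = 385.52/532.49 = 0.724.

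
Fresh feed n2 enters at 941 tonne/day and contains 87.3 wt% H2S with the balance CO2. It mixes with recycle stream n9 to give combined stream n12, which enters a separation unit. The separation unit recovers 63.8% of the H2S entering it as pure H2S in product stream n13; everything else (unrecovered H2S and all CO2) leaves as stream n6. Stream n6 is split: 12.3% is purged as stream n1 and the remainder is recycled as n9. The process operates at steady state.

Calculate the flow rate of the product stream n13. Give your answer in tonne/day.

767.9 tonne/day

H2S in n12: m_A = 941×0.873 + (1−0.123)·(1−0.638)·m_A, so m_A = 821.49/0.6825 = 1203.6 tonne/day.
Product n13 = 0.638×1203.6 = 767.9 tonne/day.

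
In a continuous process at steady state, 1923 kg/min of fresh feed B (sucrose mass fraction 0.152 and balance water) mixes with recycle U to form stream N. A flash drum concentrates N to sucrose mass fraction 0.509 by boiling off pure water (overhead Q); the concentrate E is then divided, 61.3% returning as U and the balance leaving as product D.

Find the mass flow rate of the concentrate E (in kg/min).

1484 kg/min

Overall sucrose balance (none leaves overhead): sucrose in fresh feed = sucrose in product, i.e. 1923×0.152 = (1−0.613)·E·0.509.
E = 292.3/(0.509×0.387) = 1483.9 kg/min.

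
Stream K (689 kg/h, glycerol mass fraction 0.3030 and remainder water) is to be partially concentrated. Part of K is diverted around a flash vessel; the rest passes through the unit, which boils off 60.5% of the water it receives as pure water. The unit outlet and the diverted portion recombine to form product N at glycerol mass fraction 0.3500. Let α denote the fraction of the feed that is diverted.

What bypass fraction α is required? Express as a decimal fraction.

All 689×0.303 = 208.77 kg/h of glycerol reaches N, so N = 208.77/0.350 = 596.48 kg/h and vapour = 92.523 kg/h.
The evaporator receives (1−α)·689 of feed at 0.697 water and removes 0.605 of that water:
0.605×0.697×(1−α)×689 = 92.523
(1−α) = 92.523/290.54 = 0.3185;  α = 0.6815.

0.682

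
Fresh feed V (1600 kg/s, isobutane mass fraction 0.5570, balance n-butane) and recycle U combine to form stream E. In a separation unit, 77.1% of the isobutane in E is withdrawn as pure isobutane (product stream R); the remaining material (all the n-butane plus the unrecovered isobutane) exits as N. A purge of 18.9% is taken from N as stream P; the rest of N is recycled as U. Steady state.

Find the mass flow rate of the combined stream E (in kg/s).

n-butane enters only via V and leaves only via the purge: 1600×0.443 = 0.189×(n-butane in N), and the separation unit passes all n-butane, so n-butane in E = n-butane in N = 3750.3 kg/s.
isobutane in E: m_A = 1600×0.557 + (1−0.189)·(1−0.771)·m_A, so m_A = 891.2/0.8143 = 1094.5 kg/s.
E = 1094.5 + 3750.3 = 4844.7 kg/s.

4845 kg/s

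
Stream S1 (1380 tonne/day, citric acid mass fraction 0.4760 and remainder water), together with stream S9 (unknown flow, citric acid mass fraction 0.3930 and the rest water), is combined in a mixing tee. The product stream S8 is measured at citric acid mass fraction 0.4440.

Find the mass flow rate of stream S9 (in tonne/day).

865.9 tonne/day

Let S9 be the unknown flow. Total out = 1380 + S9.
citric acid balance: 656.88 + 0.393·S9 = 0.444·(1380 + S9)
(0.393 − 0.444)·S9 = 0.444×1380 − 656.88 = -44.16
S9 = -44.16 / -0.051 = 865.88 tonne/day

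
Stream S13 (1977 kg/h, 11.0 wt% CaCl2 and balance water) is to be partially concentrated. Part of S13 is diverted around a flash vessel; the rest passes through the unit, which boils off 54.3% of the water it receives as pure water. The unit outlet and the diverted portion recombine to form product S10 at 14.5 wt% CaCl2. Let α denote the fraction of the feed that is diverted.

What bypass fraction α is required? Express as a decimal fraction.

0.501

All 1977×0.110 = 217.47 kg/h of CaCl2 reaches S10, so S10 = 217.47/0.145 = 1499.8 kg/h and vapour = 477.21 kg/h.
The evaporator receives (1−α)·1977 of feed at 0.890 water and removes 0.543 of that water:
0.543×0.890×(1−α)×1977 = 477.21
(1−α) = 477.21/955.42 = 0.4995;  α = 0.5005.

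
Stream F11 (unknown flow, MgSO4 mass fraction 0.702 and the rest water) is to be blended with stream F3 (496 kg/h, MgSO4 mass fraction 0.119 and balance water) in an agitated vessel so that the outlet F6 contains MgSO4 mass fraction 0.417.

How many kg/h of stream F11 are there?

Let F11 be the unknown flow. Total out = 496 + F11.
MgSO4 balance: 59.024 + 0.702·F11 = 0.417·(496 + F11)
(0.702 − 0.417)·F11 = 0.417×496 − 59.024 = 147.81
F11 = 147.81 / 0.285 = 518.62 kg/h

518.6 kg/h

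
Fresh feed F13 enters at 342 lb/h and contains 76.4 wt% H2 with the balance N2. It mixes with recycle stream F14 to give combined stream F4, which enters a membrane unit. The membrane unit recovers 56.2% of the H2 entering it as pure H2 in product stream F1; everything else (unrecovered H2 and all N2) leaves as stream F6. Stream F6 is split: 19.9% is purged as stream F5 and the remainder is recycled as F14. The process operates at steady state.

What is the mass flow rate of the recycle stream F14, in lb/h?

N2 enters only via F13 and leaves only via the purge: 342×0.236 = 0.199×(N2 in F6), and the membrane unit passes all N2, so N2 in F4 = N2 in F6 = 405.59 lb/h.
H2 in F4: m_A = 342×0.764 + (1−0.199)·(1−0.562)·m_A, so m_A = 261.29/0.6492 = 402.5 lb/h.
F6 = (1−0.562)×402.5 + 405.59 = 581.88 lb/h.
Recycle F14 = (1−0.199)×581.88 = 466.09 lb/h.

466.1 lb/h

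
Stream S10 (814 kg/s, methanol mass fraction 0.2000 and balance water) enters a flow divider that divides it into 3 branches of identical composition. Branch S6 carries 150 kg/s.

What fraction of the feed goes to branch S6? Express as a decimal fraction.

0.184

Fraction to S6 = 150/814 = 0.1843.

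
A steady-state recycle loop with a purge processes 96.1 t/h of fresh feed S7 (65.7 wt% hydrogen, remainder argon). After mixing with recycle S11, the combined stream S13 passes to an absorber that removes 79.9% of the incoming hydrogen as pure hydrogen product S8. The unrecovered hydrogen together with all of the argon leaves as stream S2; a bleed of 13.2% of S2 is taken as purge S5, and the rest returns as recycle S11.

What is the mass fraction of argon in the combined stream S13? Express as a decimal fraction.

0.766

argon enters only via S7 and leaves only via the purge: 96.1×0.343 = 0.132×(argon in S2), and the absorber passes all argon, so argon in S13 = argon in S2 = 249.71 t/h.
hydrogen in S13: m_A = 96.1×0.657 + (1−0.132)·(1−0.799)·m_A, so m_A = 63.138/0.8255 = 76.481 t/h.
S13 = 76.481 + 249.71 = 326.2 t/h.
argon fraction in S13 = 249.71/326.2 = 0.766.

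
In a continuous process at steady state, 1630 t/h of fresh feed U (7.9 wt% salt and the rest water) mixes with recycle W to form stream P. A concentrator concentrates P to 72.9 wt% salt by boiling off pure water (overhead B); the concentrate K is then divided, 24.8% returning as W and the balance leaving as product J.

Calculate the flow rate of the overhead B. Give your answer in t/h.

1453 t/h

Overall salt balance (none leaves overhead): salt in fresh feed = salt in product, i.e. 1630×0.079 = (1−0.248)·K·0.729.
K = 128.77/(0.729×0.752) = 234.89 t/h.
Recycle W = 0.248×234.89 = 58.253 t/h.
Combined feed P = 1630 + 58.253 = 1688.3 t/h.
Overhead B = P − K = 1688.3 − 234.89 = 1453.4 t/h.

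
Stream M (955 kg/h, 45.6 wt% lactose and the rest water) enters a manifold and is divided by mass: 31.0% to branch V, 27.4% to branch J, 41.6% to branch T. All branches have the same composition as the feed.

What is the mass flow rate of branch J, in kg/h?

261.7 kg/h

Branch J flow = 0.274×955 = 261.67 kg/h.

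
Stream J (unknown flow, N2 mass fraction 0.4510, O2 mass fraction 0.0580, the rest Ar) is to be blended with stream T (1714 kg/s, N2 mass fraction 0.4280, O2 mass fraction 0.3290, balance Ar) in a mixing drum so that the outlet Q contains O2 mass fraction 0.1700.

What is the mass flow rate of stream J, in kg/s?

Let J be the unknown flow. Total out = 1714 + J.
O2 balance: 563.91 + 0.058·J = 0.170·(1714 + J)
(0.058 − 0.170)·J = 0.170×1714 − 563.91 = -272.53
J = -272.53 / -0.112 = 2433.3 kg/s

2433 kg/s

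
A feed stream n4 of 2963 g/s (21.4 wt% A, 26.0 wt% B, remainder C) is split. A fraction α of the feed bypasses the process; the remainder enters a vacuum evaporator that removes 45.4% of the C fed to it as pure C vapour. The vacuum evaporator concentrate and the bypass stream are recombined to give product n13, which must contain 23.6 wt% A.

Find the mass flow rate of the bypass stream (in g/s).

1806 g/s

All 2963×0.214 = 634.08 g/s of A reaches n13, so n13 = 634.08/0.236 = 2686.8 g/s and vapour = 276.21 g/s.
The evaporator receives (1−α)·2963 of feed at 0.526 C and removes 0.454 of that C:
0.454×0.526×(1−α)×2963 = 276.21
(1−α) = 276.21/707.58 = 0.3904;  α = 0.6096.
Bypass flow = 0.6096×2963 = 1806.4 g/s.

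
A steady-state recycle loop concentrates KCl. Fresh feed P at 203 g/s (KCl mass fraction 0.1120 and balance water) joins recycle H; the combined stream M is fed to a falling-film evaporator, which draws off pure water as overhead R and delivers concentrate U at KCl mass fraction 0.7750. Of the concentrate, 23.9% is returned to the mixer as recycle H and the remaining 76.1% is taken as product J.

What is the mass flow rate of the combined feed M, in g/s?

Overall KCl balance (none leaves overhead): KCl in fresh feed = KCl in product, i.e. 203×0.112 = (1−0.239)·U·0.775.
U = 22.736/(0.775×0.761) = 38.55 g/s.
Recycle H = 0.239×38.55 = 9.2135 g/s.
Combined feed M = 203 + 9.2135 = 212.21 g/s.

212.2 g/s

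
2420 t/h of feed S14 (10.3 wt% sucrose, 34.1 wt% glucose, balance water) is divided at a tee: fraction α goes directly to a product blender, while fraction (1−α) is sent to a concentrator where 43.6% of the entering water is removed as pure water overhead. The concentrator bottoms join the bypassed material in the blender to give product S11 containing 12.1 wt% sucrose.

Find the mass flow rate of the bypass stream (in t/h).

All 2420×0.103 = 249.26 t/h of sucrose reaches S11, so S11 = 249.26/0.121 = 2060 t/h and vapour = 360 t/h.
The evaporator receives (1−α)·2420 of feed at 0.556 water and removes 0.436 of that water:
0.436×0.556×(1−α)×2420 = 360
(1−α) = 360/586.65 = 0.6137;  α = 0.3863.
Bypass flow = 0.3863×2420 = 934.95 t/h.

934.9 t/h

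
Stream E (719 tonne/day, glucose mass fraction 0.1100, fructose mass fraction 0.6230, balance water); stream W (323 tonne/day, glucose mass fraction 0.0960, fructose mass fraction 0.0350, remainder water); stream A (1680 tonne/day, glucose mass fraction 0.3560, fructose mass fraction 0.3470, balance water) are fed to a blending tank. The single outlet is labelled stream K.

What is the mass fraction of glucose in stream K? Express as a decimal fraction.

0.2602

Total flow out = 719 + 323 + 1680 = 2722 tonne/day.
glucose in = 719×0.110 + 323×0.096 + 1680×0.356 = 708.18 tonne/day.
glucose mass fraction in K = 708.18/2722 = 0.2602.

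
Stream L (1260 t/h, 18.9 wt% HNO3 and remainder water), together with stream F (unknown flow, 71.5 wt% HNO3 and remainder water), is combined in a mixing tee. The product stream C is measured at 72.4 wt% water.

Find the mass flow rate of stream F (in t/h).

249.7 t/h

Let F be the unknown flow. Total out = 1260 + F.
water balance: 1021.9 + 0.285·F = 0.724·(1260 + F)
(0.285 − 0.724)·F = 0.724×1260 − 1021.9 = -109.62
F = -109.62 / -0.439 = 249.7 t/h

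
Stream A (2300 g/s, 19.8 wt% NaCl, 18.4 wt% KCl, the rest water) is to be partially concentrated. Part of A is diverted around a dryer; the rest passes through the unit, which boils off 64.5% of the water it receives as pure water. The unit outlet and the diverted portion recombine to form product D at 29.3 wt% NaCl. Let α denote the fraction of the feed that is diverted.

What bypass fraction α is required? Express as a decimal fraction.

All 2300×0.198 = 455.4 g/s of NaCl reaches D, so D = 455.4/0.293 = 1554.3 g/s and vapour = 745.73 g/s.
The evaporator receives (1−α)·2300 of feed at 0.618 water and removes 0.645 of that water:
0.645×0.618×(1−α)×2300 = 745.73
(1−α) = 745.73/916.8 = 0.8134;  α = 0.1866.

0.187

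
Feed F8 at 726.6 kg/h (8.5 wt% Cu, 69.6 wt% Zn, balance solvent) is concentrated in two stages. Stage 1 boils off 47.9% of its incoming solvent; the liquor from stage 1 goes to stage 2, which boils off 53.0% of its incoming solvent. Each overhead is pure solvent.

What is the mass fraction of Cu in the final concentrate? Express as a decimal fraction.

0.1018

solvent in feed = 726.6×0.219 = 159.13 kg/h.
After stage 1: solvent left = (1−0.479)×159.13 = 82.904; stream total = 650.38 kg/h.
After stage 2: solvent left = (1−0.530)×82.904 = 38.965; final concentrate = 606.44 kg/h.
Cu fraction = 61.761/606.44 = 0.1018.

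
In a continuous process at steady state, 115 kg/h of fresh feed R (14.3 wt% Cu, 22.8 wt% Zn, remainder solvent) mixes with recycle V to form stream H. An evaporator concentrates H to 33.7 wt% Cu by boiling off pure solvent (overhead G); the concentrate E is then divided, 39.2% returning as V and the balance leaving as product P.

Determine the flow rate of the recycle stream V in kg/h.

Overall Cu balance (none leaves overhead): Cu in fresh feed = Cu in product, i.e. 115×0.143 = (1−0.392)·E·0.337.
E = 16.445/(0.337×0.608) = 80.26 kg/h.
Recycle V = 0.392×80.26 = 31.462 kg/h.

31.46 kg/h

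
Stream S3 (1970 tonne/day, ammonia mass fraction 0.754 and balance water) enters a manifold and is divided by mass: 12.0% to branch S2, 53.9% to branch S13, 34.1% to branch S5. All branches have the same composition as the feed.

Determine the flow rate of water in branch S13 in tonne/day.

Branch S13 total = 0.539×1970 = 1061.8 tonne/day.
water in S13 = 0.246×1061.8 = 261.21 tonne/day.

261.2 tonne/day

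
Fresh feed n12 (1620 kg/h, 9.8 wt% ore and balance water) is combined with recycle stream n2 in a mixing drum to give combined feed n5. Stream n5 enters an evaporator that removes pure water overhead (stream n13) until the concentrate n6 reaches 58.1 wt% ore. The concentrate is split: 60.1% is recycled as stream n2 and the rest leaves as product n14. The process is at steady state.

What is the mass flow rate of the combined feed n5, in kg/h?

2032 kg/h

Overall ore balance (none leaves overhead): ore in fresh feed = ore in product, i.e. 1620×0.098 = (1−0.601)·n6·0.581.
n6 = 158.76/(0.581×0.399) = 684.84 kg/h.
Recycle n2 = 0.601×684.84 = 411.59 kg/h.
Combined feed n5 = 1620 + 411.59 = 2031.6 kg/h.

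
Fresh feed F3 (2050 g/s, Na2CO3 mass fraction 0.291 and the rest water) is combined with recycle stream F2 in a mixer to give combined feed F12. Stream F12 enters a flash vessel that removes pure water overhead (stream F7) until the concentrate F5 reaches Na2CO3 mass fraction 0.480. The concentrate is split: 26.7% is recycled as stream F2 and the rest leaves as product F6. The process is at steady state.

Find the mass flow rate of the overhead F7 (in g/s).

807.2 g/s

Overall Na2CO3 balance (none leaves overhead): Na2CO3 in fresh feed = Na2CO3 in product, i.e. 2050×0.291 = (1−0.267)·F5·0.480.
F5 = 596.55/(0.480×0.733) = 1695.5 g/s.
Recycle F2 = 0.267×1695.5 = 452.7 g/s.
Combined feed F12 = 2050 + 452.7 = 2502.7 g/s.
Overhead F7 = F12 − F5 = 2502.7 − 1695.5 = 807.19 g/s.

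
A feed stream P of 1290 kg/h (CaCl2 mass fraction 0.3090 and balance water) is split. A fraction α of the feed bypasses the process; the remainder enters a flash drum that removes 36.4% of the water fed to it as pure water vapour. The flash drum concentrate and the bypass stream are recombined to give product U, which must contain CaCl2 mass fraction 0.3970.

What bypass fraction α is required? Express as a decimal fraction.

0.119

All 1290×0.309 = 398.61 kg/h of CaCl2 reaches U, so U = 398.61/0.397 = 1004.1 kg/h and vapour = 285.94 kg/h.
The evaporator receives (1−α)·1290 of feed at 0.691 water and removes 0.364 of that water:
0.364×0.691×(1−α)×1290 = 285.94
(1−α) = 285.94/324.47 = 0.8813;  α = 0.1187.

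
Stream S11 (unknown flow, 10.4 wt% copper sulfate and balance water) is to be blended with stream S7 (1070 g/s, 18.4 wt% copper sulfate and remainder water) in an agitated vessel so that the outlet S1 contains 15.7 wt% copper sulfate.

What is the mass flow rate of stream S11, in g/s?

545.1 g/s

Let S11 be the unknown flow. Total out = 1070 + S11.
copper sulfate balance: 196.88 + 0.104·S11 = 0.157·(1070 + S11)
(0.104 − 0.157)·S11 = 0.157×1070 − 196.88 = -28.89
S11 = -28.89 / -0.053 = 545.09 g/s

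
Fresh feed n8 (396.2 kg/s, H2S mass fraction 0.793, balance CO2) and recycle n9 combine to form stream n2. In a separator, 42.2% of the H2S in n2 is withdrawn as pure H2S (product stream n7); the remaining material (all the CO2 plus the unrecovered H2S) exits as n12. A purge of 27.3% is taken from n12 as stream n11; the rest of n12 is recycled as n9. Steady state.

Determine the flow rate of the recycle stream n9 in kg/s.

CO2 enters only via n8 and leaves only via the purge: 396.2×0.207 = 0.273×(CO2 in n12), and the separator passes all CO2, so CO2 in n2 = CO2 in n12 = 300.42 kg/s.
H2S in n2: m_A = 396.2×0.793 + (1−0.273)·(1−0.422)·m_A, so m_A = 314.19/0.5798 = 541.89 kg/s.
n12 = (1−0.422)×541.89 + 300.42 = 613.63 kg/s.
Recycle n9 = (1−0.273)×613.63 = 446.11 kg/s.

446.1 kg/s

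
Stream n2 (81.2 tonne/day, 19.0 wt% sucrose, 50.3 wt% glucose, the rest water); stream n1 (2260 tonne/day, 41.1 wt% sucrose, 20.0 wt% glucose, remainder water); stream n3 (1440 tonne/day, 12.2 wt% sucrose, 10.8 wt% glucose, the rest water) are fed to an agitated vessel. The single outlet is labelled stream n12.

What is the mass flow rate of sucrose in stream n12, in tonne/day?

sucrose out = sucrose in = 81.2×0.190 + 2260×0.411 + 1440×0.122 = 1120 tonne/day.

1120 tonne/day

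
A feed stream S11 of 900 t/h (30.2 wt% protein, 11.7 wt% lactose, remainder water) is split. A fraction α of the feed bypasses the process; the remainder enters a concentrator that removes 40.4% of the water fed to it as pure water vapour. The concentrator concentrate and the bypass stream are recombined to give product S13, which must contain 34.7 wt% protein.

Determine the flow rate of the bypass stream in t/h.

All 900×0.302 = 271.8 t/h of protein reaches S13, so S13 = 271.8/0.347 = 783.29 t/h and vapour = 116.71 t/h.
The evaporator receives (1−α)·900 of feed at 0.581 water and removes 0.404 of that water:
0.404×0.581×(1−α)×900 = 116.71
(1−α) = 116.71/211.25 = 0.5525;  α = 0.4475.
Bypass flow = 0.4475×900 = 402.76 t/h.

402.8 t/h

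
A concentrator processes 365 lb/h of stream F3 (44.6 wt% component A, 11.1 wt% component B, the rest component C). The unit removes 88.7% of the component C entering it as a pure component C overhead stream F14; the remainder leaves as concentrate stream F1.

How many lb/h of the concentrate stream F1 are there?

221.6 lb/h

component C entering = 365×0.443 = 161.69 lb/h; overhead removed = 0.887×161.69 = 143.42 lb/h.
Concentrate = 365 − 143.42 = 221.58 lb/h.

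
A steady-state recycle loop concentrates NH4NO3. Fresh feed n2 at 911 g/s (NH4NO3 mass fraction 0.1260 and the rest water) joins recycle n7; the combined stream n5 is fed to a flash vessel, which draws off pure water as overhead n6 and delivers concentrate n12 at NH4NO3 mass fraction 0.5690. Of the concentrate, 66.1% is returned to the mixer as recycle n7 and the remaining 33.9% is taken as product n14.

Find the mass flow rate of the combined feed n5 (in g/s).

Overall NH4NO3 balance (none leaves overhead): NH4NO3 in fresh feed = NH4NO3 in product, i.e. 911×0.126 = (1−0.661)·n12·0.569.
n12 = 114.79/(0.569×0.339) = 595.08 g/s.
Recycle n7 = 0.661×595.08 = 393.35 g/s.
Combined feed n5 = 911 + 393.35 = 1304.3 g/s.

1304 g/s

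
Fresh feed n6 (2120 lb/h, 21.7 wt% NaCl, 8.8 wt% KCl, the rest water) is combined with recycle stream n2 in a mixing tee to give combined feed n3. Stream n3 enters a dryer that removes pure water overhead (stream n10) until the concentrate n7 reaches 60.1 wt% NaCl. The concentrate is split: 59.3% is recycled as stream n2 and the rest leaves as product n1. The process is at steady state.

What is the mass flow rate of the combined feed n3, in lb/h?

3235 lb/h

Overall NaCl balance (none leaves overhead): NaCl in fresh feed = NaCl in product, i.e. 2120×0.217 = (1−0.593)·n7·0.601.
n7 = 460.04/(0.601×0.407) = 1880.7 lb/h.
Recycle n2 = 0.593×1880.7 = 1115.3 lb/h.
Combined feed n3 = 2120 + 1115.3 = 3235.3 lb/h.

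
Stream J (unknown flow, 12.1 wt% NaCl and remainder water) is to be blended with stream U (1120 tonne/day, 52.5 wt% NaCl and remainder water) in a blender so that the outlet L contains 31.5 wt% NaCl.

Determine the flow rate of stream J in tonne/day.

1212 tonne/day

Let J be the unknown flow. Total out = 1120 + J.
NaCl balance: 588 + 0.121·J = 0.315·(1120 + J)
(0.121 − 0.315)·J = 0.315×1120 − 588 = -235.2
J = -235.2 / -0.194 = 1212.4 tonne/day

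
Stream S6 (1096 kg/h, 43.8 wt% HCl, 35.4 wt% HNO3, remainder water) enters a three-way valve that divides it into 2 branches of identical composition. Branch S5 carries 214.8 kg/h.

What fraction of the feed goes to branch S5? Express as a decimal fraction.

Fraction to S5 = 214.8/1096 = 0.1960.

0.196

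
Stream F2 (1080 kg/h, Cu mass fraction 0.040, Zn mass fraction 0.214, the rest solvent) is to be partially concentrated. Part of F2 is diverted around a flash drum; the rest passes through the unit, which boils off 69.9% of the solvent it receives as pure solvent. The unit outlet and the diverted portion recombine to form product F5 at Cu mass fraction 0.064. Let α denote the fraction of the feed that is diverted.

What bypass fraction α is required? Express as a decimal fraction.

0.281

All 1080×0.040 = 43.2 kg/h of Cu reaches F5, so F5 = 43.2/0.064 = 675 kg/h and vapour = 405 kg/h.
The evaporator receives (1−α)·1080 of feed at 0.746 solvent and removes 0.699 of that solvent:
0.699×0.746×(1−α)×1080 = 405
(1−α) = 405/563.17 = 0.7191;  α = 0.2809.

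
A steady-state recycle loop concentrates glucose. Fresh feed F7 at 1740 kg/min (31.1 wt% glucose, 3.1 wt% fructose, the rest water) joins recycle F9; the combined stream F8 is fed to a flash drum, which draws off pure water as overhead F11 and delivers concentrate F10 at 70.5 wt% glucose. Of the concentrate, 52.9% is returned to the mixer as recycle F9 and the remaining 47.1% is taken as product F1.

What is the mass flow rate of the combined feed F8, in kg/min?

Overall glucose balance (none leaves overhead): glucose in fresh feed = glucose in product, i.e. 1740×0.311 = (1−0.529)·F10·0.705.
F10 = 541.14/(0.705×0.471) = 1629.7 kg/min.
Recycle F9 = 0.529×1629.7 = 862.1 kg/min.
Combined feed F8 = 1740 + 862.1 = 2602.1 kg/min.

2602 kg/min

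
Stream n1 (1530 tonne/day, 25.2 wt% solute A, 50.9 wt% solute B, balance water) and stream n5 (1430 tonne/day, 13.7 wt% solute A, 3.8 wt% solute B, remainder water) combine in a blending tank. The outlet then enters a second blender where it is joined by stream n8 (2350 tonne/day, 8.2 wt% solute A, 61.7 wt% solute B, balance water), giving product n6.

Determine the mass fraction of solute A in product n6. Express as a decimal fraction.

Overall, product flow = 5310 tonne/day.
solute A in = 1530×0.252 + 1430×0.137 + 2350×0.082 = 774.17 tonne/day.
solute A fraction in n6 = 0.146.

0.146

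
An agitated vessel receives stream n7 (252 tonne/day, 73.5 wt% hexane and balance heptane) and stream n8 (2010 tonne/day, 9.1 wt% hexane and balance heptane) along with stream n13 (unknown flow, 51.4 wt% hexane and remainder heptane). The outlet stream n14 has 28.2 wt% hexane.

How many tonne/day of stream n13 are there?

1163 tonne/day

Let n13 be the unknown flow. Total out = 2262 + n13.
hexane balance: 368.13 + 0.514·n13 = 0.282·(2262 + n13)
(0.514 − 0.282)·n13 = 0.282×2262 − 368.13 = 269.75
n13 = 269.75 / 0.232 = 1162.7 tonne/day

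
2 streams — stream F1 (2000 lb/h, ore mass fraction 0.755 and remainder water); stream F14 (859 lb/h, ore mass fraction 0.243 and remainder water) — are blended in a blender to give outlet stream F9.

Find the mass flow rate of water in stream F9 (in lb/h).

1140 lb/h

water out = water in = 2000×0.245 + 859×0.757 = 1140.3 lb/h.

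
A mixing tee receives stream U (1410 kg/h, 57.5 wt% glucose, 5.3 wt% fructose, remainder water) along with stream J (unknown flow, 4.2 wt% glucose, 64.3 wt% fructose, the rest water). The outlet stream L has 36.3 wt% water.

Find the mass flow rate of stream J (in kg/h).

Let J be the unknown flow. Total out = 1410 + J.
water balance: 524.52 + 0.315·J = 0.363·(1410 + J)
(0.315 − 0.363)·J = 0.363×1410 − 524.52 = -12.69
J = -12.69 / -0.048 = 264.38 kg/h

264.4 kg/h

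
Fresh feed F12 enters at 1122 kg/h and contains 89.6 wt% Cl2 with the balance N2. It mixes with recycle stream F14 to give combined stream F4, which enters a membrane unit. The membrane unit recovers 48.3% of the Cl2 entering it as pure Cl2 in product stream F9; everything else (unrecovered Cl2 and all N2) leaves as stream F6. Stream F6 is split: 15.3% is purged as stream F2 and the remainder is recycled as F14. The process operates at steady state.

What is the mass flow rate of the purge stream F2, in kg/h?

N2 enters only via F12 and leaves only via the purge: 1122×0.104 = 0.153×(N2 in F6), and the membrane unit passes all N2, so N2 in F4 = N2 in F6 = 762.67 kg/h.
Cl2 in F4: m_A = 1122×0.896 + (1−0.153)·(1−0.483)·m_A, so m_A = 1005.3/0.5621 = 1788.5 kg/h.
F6 = (1−0.483)×1788.5 + 762.67 = 1687.3 kg/h.
Purge F2 = 0.153×1687.3 = 258.16 kg/h.

258.2 kg/h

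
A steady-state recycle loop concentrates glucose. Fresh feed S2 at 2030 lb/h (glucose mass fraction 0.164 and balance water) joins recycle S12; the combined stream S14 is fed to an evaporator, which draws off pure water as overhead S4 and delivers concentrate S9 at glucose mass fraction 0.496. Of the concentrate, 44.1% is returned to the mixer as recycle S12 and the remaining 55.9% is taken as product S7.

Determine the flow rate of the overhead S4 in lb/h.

Overall glucose balance (none leaves overhead): glucose in fresh feed = glucose in product, i.e. 2030×0.164 = (1−0.441)·S9·0.496.
S9 = 332.92/(0.496×0.559) = 1200.7 lb/h.
Recycle S12 = 0.441×1200.7 = 529.52 lb/h.
Combined feed S14 = 2030 + 529.52 = 2559.5 lb/h.
Overhead S4 = S14 − S9 = 2559.5 − 1200.7 = 1358.8 lb/h.

1359 lb/h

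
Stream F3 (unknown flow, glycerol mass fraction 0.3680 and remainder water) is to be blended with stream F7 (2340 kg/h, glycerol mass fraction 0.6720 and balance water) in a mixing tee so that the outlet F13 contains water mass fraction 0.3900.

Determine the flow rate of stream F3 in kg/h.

599.5 kg/h

Let F3 be the unknown flow. Total out = 2340 + F3.
water balance: 767.52 + 0.632·F3 = 0.390·(2340 + F3)
(0.632 − 0.390)·F3 = 0.390×2340 − 767.52 = 145.08
F3 = 145.08 / 0.242 = 599.5 kg/h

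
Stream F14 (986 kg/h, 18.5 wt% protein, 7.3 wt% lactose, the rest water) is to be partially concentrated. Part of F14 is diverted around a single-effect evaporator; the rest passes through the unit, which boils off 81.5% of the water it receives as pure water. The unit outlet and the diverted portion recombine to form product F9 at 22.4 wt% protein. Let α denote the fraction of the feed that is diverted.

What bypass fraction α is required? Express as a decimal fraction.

All 986×0.185 = 182.41 kg/h of protein reaches F9, so F9 = 182.41/0.224 = 814.33 kg/h and vapour = 171.67 kg/h.
The evaporator receives (1−α)·986 of feed at 0.742 water and removes 0.815 of that water:
0.815×0.742×(1−α)×986 = 171.67
(1−α) = 171.67/596.26 = 0.2879;  α = 0.7121.

0.712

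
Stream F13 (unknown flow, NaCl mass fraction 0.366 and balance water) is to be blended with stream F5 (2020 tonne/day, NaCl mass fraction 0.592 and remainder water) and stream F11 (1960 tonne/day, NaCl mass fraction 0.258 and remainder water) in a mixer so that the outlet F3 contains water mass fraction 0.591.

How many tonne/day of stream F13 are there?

1714 tonne/day

Let F13 be the unknown flow. Total out = 3980 + F13.
water balance: 2278.5 + 0.634·F13 = 0.591·(3980 + F13)
(0.634 − 0.591)·F13 = 0.591×3980 − 2278.5 = 73.7
F13 = 73.7 / 0.043 = 1714 tonne/day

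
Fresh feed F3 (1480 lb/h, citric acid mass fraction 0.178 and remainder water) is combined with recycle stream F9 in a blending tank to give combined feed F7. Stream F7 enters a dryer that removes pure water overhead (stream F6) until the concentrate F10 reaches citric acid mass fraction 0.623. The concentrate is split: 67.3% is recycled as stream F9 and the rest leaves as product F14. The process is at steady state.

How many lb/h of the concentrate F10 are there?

Overall citric acid balance (none leaves overhead): citric acid in fresh feed = citric acid in product, i.e. 1480×0.178 = (1−0.673)·F10·0.623.
F10 = 263.44/(0.623×0.327) = 1293.1 lb/h.

1293 lb/h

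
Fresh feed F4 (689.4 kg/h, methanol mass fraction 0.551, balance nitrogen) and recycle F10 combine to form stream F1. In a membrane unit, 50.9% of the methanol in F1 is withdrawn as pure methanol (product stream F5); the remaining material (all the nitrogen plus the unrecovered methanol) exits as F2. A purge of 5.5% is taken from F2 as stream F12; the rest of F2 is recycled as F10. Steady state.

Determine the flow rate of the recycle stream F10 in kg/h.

nitrogen enters only via F4 and leaves only via the purge: 689.4×0.449 = 0.055×(nitrogen in F2), and the membrane unit passes all nitrogen, so nitrogen in F1 = nitrogen in F2 = 5628 kg/h.
methanol in F1: m_A = 689.4×0.551 + (1−0.055)·(1−0.509)·m_A, so m_A = 379.86/0.5360 = 708.69 kg/h.
F2 = (1−0.509)×708.69 + 5628 = 5976 kg/h.
Recycle F10 = (1−0.055)×5976 = 5647.3 kg/h.

5647 kg/h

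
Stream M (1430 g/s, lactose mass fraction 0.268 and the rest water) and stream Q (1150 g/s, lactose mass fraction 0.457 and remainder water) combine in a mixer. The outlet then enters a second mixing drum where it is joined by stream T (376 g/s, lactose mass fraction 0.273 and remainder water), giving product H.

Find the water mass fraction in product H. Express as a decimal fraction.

0.658

Overall, product flow = 2956 g/s.
water in = 1430×0.732 + 1150×0.543 + 376×0.727 = 1944.6 g/s.
water fraction in H = 0.658.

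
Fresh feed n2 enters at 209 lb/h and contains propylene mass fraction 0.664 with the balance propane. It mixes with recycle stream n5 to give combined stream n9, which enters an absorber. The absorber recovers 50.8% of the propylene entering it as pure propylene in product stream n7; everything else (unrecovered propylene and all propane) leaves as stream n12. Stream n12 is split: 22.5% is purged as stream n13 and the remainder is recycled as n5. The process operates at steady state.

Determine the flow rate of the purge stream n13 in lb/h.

propane enters only via n2 and leaves only via the purge: 209×0.336 = 0.225×(propane in n12), and the absorber passes all propane, so propane in n9 = propane in n12 = 312.11 lb/h.
propylene in n9: m_A = 209×0.664 + (1−0.225)·(1−0.508)·m_A, so m_A = 138.78/0.6187 = 224.3 lb/h.
n12 = (1−0.508)×224.3 + 312.11 = 422.46 lb/h.
Purge n13 = 0.225×422.46 = 95.054 lb/h.

95.05 lb/h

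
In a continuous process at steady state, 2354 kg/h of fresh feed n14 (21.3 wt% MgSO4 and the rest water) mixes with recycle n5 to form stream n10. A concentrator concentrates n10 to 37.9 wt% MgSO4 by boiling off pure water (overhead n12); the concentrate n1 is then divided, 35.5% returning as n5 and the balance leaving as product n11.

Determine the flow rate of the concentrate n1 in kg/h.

Overall MgSO4 balance (none leaves overhead): MgSO4 in fresh feed = MgSO4 in product, i.e. 2354×0.213 = (1−0.355)·n1·0.379.
n1 = 501.4/(0.379×0.645) = 2051.1 kg/h.

2051 kg/h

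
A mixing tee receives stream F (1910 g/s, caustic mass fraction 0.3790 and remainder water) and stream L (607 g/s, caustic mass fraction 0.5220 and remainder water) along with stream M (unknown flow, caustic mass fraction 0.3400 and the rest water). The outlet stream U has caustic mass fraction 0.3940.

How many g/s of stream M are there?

Let M be the unknown flow. Total out = 2517 + M.
caustic balance: 1040.7 + 0.340·M = 0.394·(2517 + M)
(0.340 − 0.394)·M = 0.394×2517 − 1040.7 = -49.046
M = -49.046 / -0.054 = 908.26 g/s

908.3 g/s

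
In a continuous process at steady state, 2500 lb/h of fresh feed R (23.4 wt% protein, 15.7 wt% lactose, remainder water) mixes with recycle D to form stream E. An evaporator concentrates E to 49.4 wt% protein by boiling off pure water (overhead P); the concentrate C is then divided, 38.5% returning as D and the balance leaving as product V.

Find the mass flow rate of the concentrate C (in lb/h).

Overall protein balance (none leaves overhead): protein in fresh feed = protein in product, i.e. 2500×0.234 = (1−0.385)·C·0.494.
C = 585/(0.494×0.615) = 1925.5 lb/h.

1926 lb/h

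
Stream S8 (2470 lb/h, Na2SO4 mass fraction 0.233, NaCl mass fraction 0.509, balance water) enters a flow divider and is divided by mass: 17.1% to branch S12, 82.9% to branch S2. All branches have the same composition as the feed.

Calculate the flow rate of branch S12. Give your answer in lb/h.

422.4 lb/h

Branch S12 flow = 0.171×2470 = 422.37 lb/h.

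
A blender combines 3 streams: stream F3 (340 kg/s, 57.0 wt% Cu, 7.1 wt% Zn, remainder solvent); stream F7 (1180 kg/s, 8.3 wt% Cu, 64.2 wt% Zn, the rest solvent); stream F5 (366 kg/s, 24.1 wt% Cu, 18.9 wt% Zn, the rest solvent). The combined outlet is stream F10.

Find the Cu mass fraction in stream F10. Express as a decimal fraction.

Total flow out = 340 + 1180 + 366 = 1886 kg/s.
Cu in = 340×0.570 + 1180×0.083 + 366×0.241 = 379.95 kg/s.
Cu mass fraction in F10 = 379.95/1886 = 0.201.

0.201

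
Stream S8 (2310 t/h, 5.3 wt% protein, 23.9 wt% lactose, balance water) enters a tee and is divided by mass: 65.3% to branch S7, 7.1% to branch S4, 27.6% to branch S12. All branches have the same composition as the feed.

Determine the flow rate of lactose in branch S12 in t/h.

152.4 t/h

Branch S12 total = 0.276×2310 = 637.56 t/h.
lactose in S12 = 0.239×637.56 = 152.38 t/h.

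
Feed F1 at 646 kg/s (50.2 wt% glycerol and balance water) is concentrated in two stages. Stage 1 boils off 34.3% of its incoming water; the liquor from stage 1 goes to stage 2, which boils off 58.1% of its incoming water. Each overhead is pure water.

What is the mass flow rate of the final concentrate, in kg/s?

water in feed = 646×0.498 = 321.71 kg/s.
After stage 1: water left = (1−0.343)×321.71 = 211.36; stream total = 535.65 kg/s.
After stage 2: water left = (1−0.581)×211.36 = 88.561; final concentrate = 412.85 kg/s.

412.9 kg/s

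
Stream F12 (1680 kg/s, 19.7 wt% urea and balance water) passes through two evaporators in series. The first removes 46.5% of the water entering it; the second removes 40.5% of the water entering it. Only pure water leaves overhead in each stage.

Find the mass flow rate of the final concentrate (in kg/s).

water in feed = 1680×0.803 = 1349 kg/s.
After stage 1: water left = (1−0.465)×1349 = 721.74; stream total = 1052.7 kg/s.
After stage 2: water left = (1−0.405)×721.74 = 429.43; final concentrate = 760.39 kg/s.

760.4 kg/s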